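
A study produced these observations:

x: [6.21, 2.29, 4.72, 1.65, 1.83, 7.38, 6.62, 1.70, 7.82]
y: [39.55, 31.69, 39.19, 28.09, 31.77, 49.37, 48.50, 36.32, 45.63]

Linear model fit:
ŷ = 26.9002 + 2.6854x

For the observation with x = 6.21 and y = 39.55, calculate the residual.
Residual = -4.0265

The residual is the difference between the actual value and the predicted value:

Residual = y - ŷ

Step 1: Calculate predicted value
ŷ = 26.9002 + 2.6854 × 6.21
ŷ = 43.5765

Step 2: Calculate residual
Residual = 39.55 - 43.5765
Residual = -4.0265

Interpretation: the model overestimates the actual value by 4.0265 at this point (negative residual → observation lies below the fitted line).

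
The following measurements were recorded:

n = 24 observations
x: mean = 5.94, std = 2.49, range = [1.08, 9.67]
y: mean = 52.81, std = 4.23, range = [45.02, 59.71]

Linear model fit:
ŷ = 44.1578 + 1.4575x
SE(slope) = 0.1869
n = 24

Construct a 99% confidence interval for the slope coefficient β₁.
The 99% CI for β₁ is (0.9307, 1.9843)

Confidence interval for the slope:

The 99% CI for β₁ is: β̂₁ ± t*(α/2, n-2) × SE(β̂₁)

Step 1: Find critical t-value
- Confidence level = 0.99
- Degrees of freedom = n - 2 = 24 - 2 = 22
- t*(α/2, 22) = 2.8188

Step 2: Calculate margin of error
Margin = 2.8188 × 0.1869 = 0.5268

Step 3: Construct interval
CI = 1.4575 ± 0.5268
CI = (0.9307, 1.9843)

Interpretation: intervals built this way capture the true β₁ in 99% of repeated samples; here the plausible range for the per-unit effect of x on y is 0.9307 to 1.9843.
The interval does not include 0, suggesting a significant linear relationship.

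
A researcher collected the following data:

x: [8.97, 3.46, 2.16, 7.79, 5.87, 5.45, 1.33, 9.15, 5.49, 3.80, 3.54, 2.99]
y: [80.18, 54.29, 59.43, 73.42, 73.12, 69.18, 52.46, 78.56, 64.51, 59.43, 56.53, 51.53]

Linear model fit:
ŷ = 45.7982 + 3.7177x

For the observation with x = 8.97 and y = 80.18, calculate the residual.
Residual = 1.0340

The residual is the difference between the actual value and the predicted value:

Residual = y - ŷ

Step 1: Calculate predicted value
ŷ = 45.7982 + 3.7177 × 8.97
ŷ = 79.1460

Step 2: Calculate residual
Residual = 80.18 - 79.1460
Residual = 1.0340

The residual is positive, so the observed y = 80.18 sits above the regression line (the line underestimates it by 1.0340).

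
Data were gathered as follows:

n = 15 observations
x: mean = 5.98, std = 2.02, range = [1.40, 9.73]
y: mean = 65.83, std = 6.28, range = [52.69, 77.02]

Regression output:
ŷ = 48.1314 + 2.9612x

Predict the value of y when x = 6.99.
ŷ = 68.8302

Plug x = 6.99 into the fitted line:

ŷ = 48.1314 + 2.9612 × 6.99
ŷ = 48.1314 + 20.6988
ŷ = 68.8302

This is the fitted mean response at that x — an individual observation would come with a wider prediction interval.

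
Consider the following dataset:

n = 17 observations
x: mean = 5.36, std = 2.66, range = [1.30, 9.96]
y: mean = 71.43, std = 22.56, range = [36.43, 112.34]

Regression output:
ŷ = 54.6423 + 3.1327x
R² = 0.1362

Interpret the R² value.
The model explains 13.62% of the variance in y (R² = 0.1362), leaving 86.38% unexplained; the fit is weak.

The coefficient of determination R² is the fraction of the total variation in y that the fitted line accounts for.

Here R² = 0.1362:
- Explained: 13.62% of the variation in y
- Unexplained (residual): 100% − 13.62% = 86.38%
- Rule of thumb (below 0.3 weak; 0.3 to below 0.7 moderate; 0.7 and above strong) → weak

Equivalently, for simple linear regression R² = r², so |r| = √0.1362 ≈ 0.3691.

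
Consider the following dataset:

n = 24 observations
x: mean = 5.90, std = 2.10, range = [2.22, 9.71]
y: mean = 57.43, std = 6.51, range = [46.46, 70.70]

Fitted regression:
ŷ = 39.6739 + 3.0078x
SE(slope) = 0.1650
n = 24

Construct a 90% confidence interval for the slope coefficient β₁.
The 90% CI for β₁ is (2.7245, 3.2911)

Confidence interval for the slope:

The 90% CI for β₁ is: β̂₁ ± t*(α/2, n-2) × SE(β̂₁)

Step 1: Find critical t-value
- Confidence level = 0.9
- Degrees of freedom = n - 2 = 24 - 2 = 22
- t*(α/2, 22) = 1.7171

Step 2: Calculate margin of error
Margin = 1.7171 × 0.1650 = 0.2833

Step 3: Construct interval
CI = 3.0078 ± 0.2833
CI = (2.7245, 3.2911)

Interpretation: intervals built this way capture the true β₁ in 90% of repeated samples; here the plausible range for the per-unit effect of x on y is 2.7245 to 3.2911.
Both endpoints are positive, so the data support a genuinely positive slope at this confidence level.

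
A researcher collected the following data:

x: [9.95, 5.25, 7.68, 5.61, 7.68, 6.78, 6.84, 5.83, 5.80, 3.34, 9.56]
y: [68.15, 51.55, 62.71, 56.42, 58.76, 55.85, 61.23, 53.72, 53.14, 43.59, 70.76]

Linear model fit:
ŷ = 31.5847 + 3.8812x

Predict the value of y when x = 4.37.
ŷ = 48.5455

Plug x = 4.37 into the fitted line:

ŷ = 31.5847 + 3.8812 × 4.37
ŷ = 31.5847 + 16.9608
ŷ = 48.5455

This is the fitted mean response at that x — an individual observation would come with a wider prediction interval.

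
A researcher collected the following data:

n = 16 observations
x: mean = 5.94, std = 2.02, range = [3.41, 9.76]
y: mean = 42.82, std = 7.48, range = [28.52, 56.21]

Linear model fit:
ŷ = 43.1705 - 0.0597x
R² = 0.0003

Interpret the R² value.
About 0.03% of the variability in y is accounted for by the regression on x (R² = 0.0003) — a weak linear fit.

R² (coefficient of determination) measures the proportion of variance in y explained by the regression model.

Here R² = 0.0003:
- Explained: 0.03% of the variation in y
- Unexplained (residual): 100% − 0.03% = 99.97%
- Rule of thumb (below 0.3 weak; 0.3 to below 0.7 moderate; 0.7 and above strong) → weak

Calculation: R² = 1 − (SS_res / SS_tot), where SS_res is the sum of squared residuals and SS_tot the total sum of squares.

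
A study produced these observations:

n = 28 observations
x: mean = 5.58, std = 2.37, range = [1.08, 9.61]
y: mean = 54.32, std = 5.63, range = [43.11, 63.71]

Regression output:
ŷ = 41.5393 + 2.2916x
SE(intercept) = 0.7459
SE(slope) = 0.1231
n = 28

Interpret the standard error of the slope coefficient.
The slope 2.2916 is pinned down to within about ±0.1231 (one SE) by these data — relative uncertainty 5.4%, i.e. precise.

What SE measures:
- The standard error quantifies the sampling variability of the coefficient estimate
- It is the estimated standard deviation of β̂₁ across hypothetical repeated samples of the same size
- Smaller SE → more precise estimate

Relative precision:
- SE / |β̂₁| = 0.1231 / 2.2916 = 5.4%
- Rule of thumb (under 20%: precise; 20% to under 50%: moderately precise; 50% or more: imprecise) → precise

Rough 95% range (±2 SE): 2.2916 ± 0.2462 → (2.0454, 2.5378).

What drives SE(β̂₁): larger n (here n = 28) → smaller SE; more residual scatter → larger SE.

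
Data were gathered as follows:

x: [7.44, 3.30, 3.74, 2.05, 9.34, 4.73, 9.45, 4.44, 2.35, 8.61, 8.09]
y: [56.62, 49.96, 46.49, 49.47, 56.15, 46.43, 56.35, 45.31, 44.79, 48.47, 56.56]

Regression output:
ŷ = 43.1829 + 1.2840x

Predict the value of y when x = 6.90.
ŷ = 52.0425

To predict y for x = 6.90, substitute into the regression equation:

ŷ = 43.1829 + 1.2840 × 6.90
ŷ = 43.1829 + 8.8596
ŷ = 52.0425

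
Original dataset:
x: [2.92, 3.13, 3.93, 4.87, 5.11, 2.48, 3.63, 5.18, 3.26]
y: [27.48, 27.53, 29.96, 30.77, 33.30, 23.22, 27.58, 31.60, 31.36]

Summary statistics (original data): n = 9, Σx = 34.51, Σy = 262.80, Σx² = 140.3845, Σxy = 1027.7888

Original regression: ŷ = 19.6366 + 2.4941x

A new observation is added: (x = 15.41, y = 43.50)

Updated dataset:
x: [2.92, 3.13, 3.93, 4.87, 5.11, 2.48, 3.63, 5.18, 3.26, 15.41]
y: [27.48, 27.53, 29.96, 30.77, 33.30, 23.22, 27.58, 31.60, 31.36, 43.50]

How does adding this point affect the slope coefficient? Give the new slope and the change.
New slope β₁ = 1.3142 versus 2.4941 before: a change of -1.1799 (-47.3%).

The new point has HIGH LEVERAGE: x = 15.41 is far from the original mean x̄ = 34.51/9 ≈ 3.83 (original range [2.48, 5.18]).

Step 1: Update the sums with the new point (n goes from 9 to 10)
Σx  = 34.51 + 15.41 = 49.92
Σy  = 262.80 + 43.50 = 306.30
Σx² = 140.3845 + 15.41² = 140.3845 + 237.4681 = 377.8526
Σxy = 1027.7888 + 15.41×43.50 = 1027.7888 + 670.3350 = 1698.1238

Step 2: Recompute the slope with b₁ = (nΣxy − ΣxΣy) / (nΣx² − (Σx)²)
Numerator   = 10×1698.1238 − 49.92×306.30 = 16981.2380 − 15290.4960 = 1690.7420
Denominator = 10×377.8526 − 49.92² = 3778.5260 − 2492.0064 = 1286.5196
b₁(new) = 1690.7420 / 1286.5196 = 1.3142

(Same formula on the original sums: (9×1027.7888 − 34.51×262.80) / (9×140.3845 − 34.51²) = 180.8712 / 72.5204 = 2.4941, matching the given fit.)

Step 3: Change in slope
Δβ₁ = 1.3142 − 2.4941 = -1.1799
Relative change = -1.1799 / 2.4941 × 100% = -47.3%
→ the slope decreases when the point is added.

Because the point sits below the extension of the original line at a high-leverage x, it tilts the fit down.
In practice: investigate whether it comes from the same population as the rest of the sample; check such a point for data-entry or measurement error.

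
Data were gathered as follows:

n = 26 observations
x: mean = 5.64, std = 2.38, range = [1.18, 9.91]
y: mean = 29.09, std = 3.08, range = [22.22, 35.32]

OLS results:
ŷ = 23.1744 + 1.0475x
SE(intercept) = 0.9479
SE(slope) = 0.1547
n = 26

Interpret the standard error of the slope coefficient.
SE(slope) = 0.1547 measures the uncertainty in the estimated slope. The coefficient is estimated precisely (SE/|β̂₁| = 14.8%).

SE(β̂₁) = 0.1547 says: if we drew many samples of n = 26 from the same population and refit each time, the fitted slopes would scatter with a standard deviation of roughly 0.1547 around the true β₁.

Relative precision:
- SE / |β̂₁| = 0.1547 / 1.0475 = 14.8%
- Rule of thumb (under 20%: precise; 20% to under 50%: moderately precise; 50% or more: imprecise) → precise

Rough 95% range (±2 SE): 1.0475 ± 0.3094 → (0.7381, 1.3569).

What drives SE(β̂₁): wider spread of x values → smaller SE.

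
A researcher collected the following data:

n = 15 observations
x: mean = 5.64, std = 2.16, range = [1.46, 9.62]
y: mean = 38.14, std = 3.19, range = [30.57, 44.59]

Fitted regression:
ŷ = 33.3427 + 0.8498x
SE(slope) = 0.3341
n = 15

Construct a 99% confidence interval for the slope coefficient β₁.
The 99% CI for β₁ is (-0.1566, 1.8562)

Confidence interval for the slope:

The 99% CI for β₁ is: β̂₁ ± t*(α/2, n-2) × SE(β̂₁)

Step 1: Find critical t-value
- Confidence level = 0.99
- Degrees of freedom = n - 2 = 15 - 2 = 13
- t*(α/2, 13) = 3.0123

Step 2: Calculate margin of error
Margin = 3.0123 × 0.3341 = 1.0064

Step 3: Construct interval
CI = 0.8498 ± 1.0064
CI = (-0.1566, 1.8562)

Interpretation: intervals built this way capture the true β₁ in 99% of repeated samples; here the plausible range for the per-unit effect of x on y is -0.1566 to 1.8562.
Because 0 lies inside the interval, a two-sided test at α = 0.01 would fail to reject H₀: β₁ = 0.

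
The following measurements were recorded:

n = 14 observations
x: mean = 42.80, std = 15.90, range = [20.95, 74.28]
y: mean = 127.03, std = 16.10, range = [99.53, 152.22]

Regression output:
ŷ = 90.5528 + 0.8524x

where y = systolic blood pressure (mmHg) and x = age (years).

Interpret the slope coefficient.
For each additional year of age, predicted blood pressure increases by approximately 0.8524 mmHg.

The slope β₁ = 0.8524 gives the rate at which the fitted blood pressure changes with age.

Interpretation:
- Age up by 1 year → predicted blood pressure increases by 0.8524 mmHg
- The effect is assumed constant over the observed range of x (linearity)

(β₀ = 90.5528 is the fitted value at x = 0 and is not part of the slope interpretation.)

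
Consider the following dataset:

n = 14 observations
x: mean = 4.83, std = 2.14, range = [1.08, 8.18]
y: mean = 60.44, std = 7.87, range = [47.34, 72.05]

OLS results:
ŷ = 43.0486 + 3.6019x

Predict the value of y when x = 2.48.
ŷ = 51.9813

To predict y for x = 2.48, substitute into the regression equation:

ŷ = 43.0486 + 3.6019 × 2.48
ŷ = 43.0486 + 8.9327
ŷ = 51.9813

This is a point prediction; actual observations scatter around it by roughly the residual standard deviation.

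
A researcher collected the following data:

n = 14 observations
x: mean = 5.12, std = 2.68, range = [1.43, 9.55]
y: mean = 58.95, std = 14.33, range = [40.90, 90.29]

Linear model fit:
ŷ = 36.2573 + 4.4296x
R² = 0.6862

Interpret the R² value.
The model explains 68.62% of the variance in y (R² = 0.6862), leaving 31.38% unexplained; the fit is moderate.

R² (coefficient of determination) measures the proportion of variance in y explained by the regression model.

Here R² = 0.6862:
- Explained: 68.62% of the variation in y
- Unexplained (residual): 100% − 68.62% = 31.38%
- Rule of thumb (below 0.3 weak; 0.3 to below 0.7 moderate; 0.7 and above strong) → moderate

Calculation: R² = 1 − (SS_res / SS_tot), where SS_res is the sum of squared residuals and SS_tot the total sum of squares.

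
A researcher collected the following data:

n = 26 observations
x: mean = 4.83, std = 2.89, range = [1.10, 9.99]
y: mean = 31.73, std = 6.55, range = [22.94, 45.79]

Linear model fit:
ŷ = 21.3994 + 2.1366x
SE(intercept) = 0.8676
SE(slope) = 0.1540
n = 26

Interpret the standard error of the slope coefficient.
The slope 2.1366 is pinned down to within about ±0.1540 (one SE) by these data — relative uncertainty 7.2%, i.e. precise.

SE(β̂₁) = s / √Sxx, where s is the residual standard deviation and Sxx = Σ(x − x̄)². It is the yardstick for how far β̂₁ = 2.1366 could plausibly be from the true slope.

Relative precision:
- SE / |β̂₁| = 0.1540 / 2.1366 = 7.2%
- Rule of thumb (under 20%: precise; 20% to under 50%: moderately precise; 50% or more: imprecise) → precise

Link to the t-test: t = β̂₁ / SE(β̂₁) = 2.1366 / 0.1540 = 13.8740, the statistic for H₀: β₁ = 0.

What drives SE(β̂₁): wider spread of x values → smaller SE; larger n (here n = 26) → smaller SE; more residual scatter → larger SE.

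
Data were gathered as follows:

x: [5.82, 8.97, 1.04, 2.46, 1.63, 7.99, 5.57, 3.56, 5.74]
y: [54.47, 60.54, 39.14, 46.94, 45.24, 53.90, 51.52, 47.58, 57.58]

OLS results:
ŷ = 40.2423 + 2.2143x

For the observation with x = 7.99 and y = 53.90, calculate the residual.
Residual = -4.0346

The residual is the difference between the actual value and the predicted value:

Residual = y - ŷ

Step 1: Calculate predicted value
ŷ = 40.2423 + 2.2143 × 7.99
ŷ = 57.9346

Step 2: Calculate residual
Residual = 53.90 - 57.9346
Residual = -4.0346

Sign check: y < ŷ, so the point is below the line and the fit overestimates here.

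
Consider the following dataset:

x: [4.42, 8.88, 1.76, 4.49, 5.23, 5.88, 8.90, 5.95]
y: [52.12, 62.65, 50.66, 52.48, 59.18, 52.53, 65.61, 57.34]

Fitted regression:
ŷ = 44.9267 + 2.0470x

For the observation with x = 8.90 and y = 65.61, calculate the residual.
Residual = 2.4650

The residual is the difference between the actual value and the predicted value:

Residual = y - ŷ

Step 1: Calculate predicted value
ŷ = 44.9267 + 2.0470 × 8.90
ŷ = 63.1450

Step 2: Calculate residual
Residual = 65.61 - 63.1450
Residual = 2.4650

Interpretation: the model underestimates the actual value by 2.4650 at this point (positive residual → observation lies above the fitted line).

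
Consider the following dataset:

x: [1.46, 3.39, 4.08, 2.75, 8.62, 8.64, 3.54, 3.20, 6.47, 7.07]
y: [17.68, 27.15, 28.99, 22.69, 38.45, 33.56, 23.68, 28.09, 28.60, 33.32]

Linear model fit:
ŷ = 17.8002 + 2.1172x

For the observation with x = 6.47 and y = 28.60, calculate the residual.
Residual = -2.8985

The residual is the difference between the actual value and the predicted value:

Residual = y - ŷ

Step 1: Calculate predicted value
ŷ = 17.8002 + 2.1172 × 6.47
ŷ = 31.4985

Step 2: Calculate residual
Residual = 28.60 - 31.4985
Residual = -2.8985

Sign check: y < ŷ, so the point is below the line and the fit overestimates here.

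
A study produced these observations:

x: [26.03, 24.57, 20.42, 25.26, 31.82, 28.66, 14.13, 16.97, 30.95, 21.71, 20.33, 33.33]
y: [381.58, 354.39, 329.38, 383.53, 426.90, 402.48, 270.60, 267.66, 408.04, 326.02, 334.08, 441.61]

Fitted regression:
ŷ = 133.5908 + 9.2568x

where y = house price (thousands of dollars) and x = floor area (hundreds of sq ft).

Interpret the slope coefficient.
On average, house price is about 9.2568 thousand dollars higher for every extra hundred sq ft of floor area.

β₁ = 9.2568 is the change in predicted house price (thousand dollars) per additional hundred sq ft of floor area.

Interpretation:
- Floor area up by 1 hundred sq ft → predicted house price increases by 9.2568 thousand dollars
- The effect is assumed constant over the observed range of x (linearity)

The intercept β₀ = 133.5908 is the predicted house price when floor area = 0; since the smallest observed x is 14.13, this is an extrapolation and mainly anchors the line.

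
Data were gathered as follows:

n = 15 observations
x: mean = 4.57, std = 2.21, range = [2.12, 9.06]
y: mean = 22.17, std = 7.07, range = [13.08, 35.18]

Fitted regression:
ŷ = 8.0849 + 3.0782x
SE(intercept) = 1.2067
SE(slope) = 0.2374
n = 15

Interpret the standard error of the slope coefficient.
SE(slope) = 0.2374 measures the uncertainty in the estimated slope. The coefficient is estimated precisely (SE/|β̂₁| = 7.7%).

SE(β̂₁) = s / √Sxx, where s is the residual standard deviation and Sxx = Σ(x − x̄)². It is the yardstick for how far β̂₁ = 3.0782 could plausibly be from the true slope.

Relative precision:
- SE / |β̂₁| = 0.2374 / 3.0782 = 7.7%
- Rule of thumb (under 20%: precise; 20% to under 50%: moderately precise; 50% or more: imprecise) → precise

Link to interval estimation: a confidence interval for β₁ is β̂₁ ± t* × 0.2374, so SE sets the half-width per unit of t*.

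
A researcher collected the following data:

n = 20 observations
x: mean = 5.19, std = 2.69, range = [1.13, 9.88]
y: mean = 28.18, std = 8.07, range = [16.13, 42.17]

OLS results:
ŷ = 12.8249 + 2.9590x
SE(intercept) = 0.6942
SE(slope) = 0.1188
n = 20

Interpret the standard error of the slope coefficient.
SE(β̂₁) = 0.1188 is the estimated standard deviation of the slope estimate across repeated samples; relative to β̂₁ = 2.9590 that is 4.0%, a precise estimate.

SE(β̂₁) = s / √Sxx, where s is the residual standard deviation and Sxx = Σ(x − x̄)². It is the yardstick for how far β̂₁ = 2.9590 could plausibly be from the true slope.

Relative precision:
- SE / |β̂₁| = 0.1188 / 2.9590 = 4.0%
- Rule of thumb (under 20%: precise; 20% to under 50%: moderately precise; 50% or more: imprecise) → precise

Link to interval estimation: a confidence interval for β₁ is β̂₁ ± t* × 0.1188, so SE sets the half-width per unit of t*.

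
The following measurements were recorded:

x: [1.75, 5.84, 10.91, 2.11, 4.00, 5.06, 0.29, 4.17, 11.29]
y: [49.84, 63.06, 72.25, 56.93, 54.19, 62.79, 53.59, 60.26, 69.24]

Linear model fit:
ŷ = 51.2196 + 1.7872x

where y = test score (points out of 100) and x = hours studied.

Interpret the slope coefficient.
On average, test score is about 1.7872 points higher for every extra hour of study time.

The slope coefficient β₁ = 1.7872 represents the marginal effect of study time on test score.

Interpretation:
- Study time up by 1 hour → predicted test score increases by 1.7872 points
- This is a linear approximation: the same per-unit change is assumed across the whole observed x range
- The slope describes association in these data, not necessarily a causal effect

The intercept β₀ = 51.2196 is the predicted test score when study time = 0.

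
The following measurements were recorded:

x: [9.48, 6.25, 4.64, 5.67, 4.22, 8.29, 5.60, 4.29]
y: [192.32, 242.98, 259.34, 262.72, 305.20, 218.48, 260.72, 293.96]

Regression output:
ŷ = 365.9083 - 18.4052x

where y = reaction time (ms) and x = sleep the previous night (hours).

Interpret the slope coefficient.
For each additional hour of sleep, predicted reaction time decreases by approximately 18.4052 ms.

The slope coefficient β₁ = -18.4052 represents the marginal effect of sleep on reaction time.

Interpretation:
- Sleep up by 1 hour → predicted reaction time decreases by 18.4052 ms
- This is a linear approximation: the same per-unit change is assumed across the whole observed x range
- The slope describes association in these data, not necessarily a causal effect

The intercept β₀ = 365.9083 is the predicted reaction time when sleep = 0; since the smallest observed x is 4.22, this is an extrapolation and mainly anchors the line.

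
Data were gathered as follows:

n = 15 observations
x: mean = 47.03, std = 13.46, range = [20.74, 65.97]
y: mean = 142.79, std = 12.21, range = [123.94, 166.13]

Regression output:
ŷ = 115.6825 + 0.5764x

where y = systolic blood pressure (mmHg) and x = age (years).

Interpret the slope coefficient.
On average, blood pressure is about 0.5764 mmHg higher for every extra year of age.

The slope coefficient β₁ = 0.5764 represents the marginal effect of age on blood pressure.

Interpretation:
- Age up by 1 year → predicted blood pressure increases by 0.5764 mmHg
- The effect is assumed constant over the observed range of x (linearity)
- The sign (+) gives the direction; the magnitude 0.5764 gives the size of the effect per year

The intercept β₀ = 115.6825 is the predicted blood pressure when age = 0; since the smallest observed x is 20.74, this is an extrapolation and mainly anchors the line.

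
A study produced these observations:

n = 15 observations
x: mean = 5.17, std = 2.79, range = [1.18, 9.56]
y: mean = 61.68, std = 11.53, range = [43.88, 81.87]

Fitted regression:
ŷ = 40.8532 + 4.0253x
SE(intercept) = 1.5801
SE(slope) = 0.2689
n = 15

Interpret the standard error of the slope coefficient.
SE(β̂₁) = 0.2689 is the estimated standard deviation of the slope estimate across repeated samples; relative to β̂₁ = 4.0253 that is 6.7%, a precise estimate.

SE(β̂₁) = s / √Sxx, where s is the residual standard deviation and Sxx = Σ(x − x̄)². It is the yardstick for how far β̂₁ = 4.0253 could plausibly be from the true slope.

Relative precision:
- SE / |β̂₁| = 0.2689 / 4.0253 = 6.7%
- Rule of thumb (under 20%: precise; 20% to under 50%: moderately precise; 50% or more: imprecise) → precise

Rough 95% range (±2 SE): 4.0253 ± 0.5378 → (3.4875, 4.5631).

What drives SE(β̂₁): more residual scatter → larger SE; larger n (here n = 15) → smaller SE.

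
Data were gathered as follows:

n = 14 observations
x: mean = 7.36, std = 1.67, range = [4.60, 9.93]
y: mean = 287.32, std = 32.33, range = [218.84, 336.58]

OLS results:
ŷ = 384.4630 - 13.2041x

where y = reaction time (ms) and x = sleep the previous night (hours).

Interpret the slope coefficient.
On average, reaction time is about 13.2041 ms lower for every extra hour of sleep.

The slope β₁ = -13.2041 gives the rate at which the fitted reaction time changes with sleep.

Interpretation:
- Sleep up by 1 hour → predicted reaction time decreases by 13.2041 ms
- This is a linear approximation: the same per-unit change is assumed across the whole observed x range
- The slope describes association in these data, not necessarily a causal effect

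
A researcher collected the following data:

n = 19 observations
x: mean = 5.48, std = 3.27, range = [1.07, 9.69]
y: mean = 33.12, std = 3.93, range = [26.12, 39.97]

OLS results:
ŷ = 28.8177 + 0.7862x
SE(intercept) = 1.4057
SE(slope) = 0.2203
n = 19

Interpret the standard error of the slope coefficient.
SE(β̂₁) = 0.2203 is the estimated standard deviation of the slope estimate across repeated samples; relative to β̂₁ = 0.7862 that is 28.0%, a moderately precise estimate.

What SE measures:
- The standard error quantifies the sampling variability of the coefficient estimate
- It is the estimated standard deviation of β̂₁ across hypothetical repeated samples of the same size
- Smaller SE → more precise estimate

Relative precision:
- SE / |β̂₁| = 0.2203 / 0.7862 = 28.0%
- Rule of thumb (under 20%: precise; 20% to under 50%: moderately precise; 50% or more: imprecise) → moderately precise

Link to interval estimation: a confidence interval for β₁ is β̂₁ ± t* × 0.2203, so SE sets the half-width per unit of t*.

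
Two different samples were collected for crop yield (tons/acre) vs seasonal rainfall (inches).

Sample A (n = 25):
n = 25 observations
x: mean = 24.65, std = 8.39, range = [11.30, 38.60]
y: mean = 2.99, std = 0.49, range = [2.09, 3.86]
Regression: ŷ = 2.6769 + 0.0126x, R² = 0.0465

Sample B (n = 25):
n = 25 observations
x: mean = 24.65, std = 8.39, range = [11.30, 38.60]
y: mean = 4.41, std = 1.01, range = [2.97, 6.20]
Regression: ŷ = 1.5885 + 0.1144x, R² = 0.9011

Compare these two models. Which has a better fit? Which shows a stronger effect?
Model B has the better fit (R² = 0.9011 vs 0.0465). Model B shows the stronger effect (|β₁| = 0.1144 vs 0.0126).

Model Comparison:

Which explains more variance? (R²)
- Model A: R² = 0.0465 → 4.65% of variance in crop yield explained
- Model B: R² = 0.9011 → 90.11% of variance in crop yield explained
- 0.9011 > 0.0465 → Model B has the better fit

Effect size (slope magnitude):
- Model A: β₁ = 0.0126 → predicted crop yield rises 0.0126 tons/acre per additional inch of rainfall
- Model B: β₁ = 0.1144 → predicted crop yield rises 0.1144 tons/acre per additional inch of rainfall
- |0.0126| < |0.1144| → Model B shows the stronger marginal effect

Notes:
- R² measures how tightly points cluster around the line; β₁ measures how steep the line is — they answer different questions.
- A better fit (higher R²) doesn't necessarily mean a more important relationship.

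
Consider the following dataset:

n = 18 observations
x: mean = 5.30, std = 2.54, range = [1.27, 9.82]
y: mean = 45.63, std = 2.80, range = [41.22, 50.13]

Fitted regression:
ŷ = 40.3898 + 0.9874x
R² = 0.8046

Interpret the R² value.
The model explains 80.46% of the variance in y (R² = 0.8046), leaving 19.54% unexplained; the fit is strong.

R² = 1 − SS_res/SS_tot compares the residual scatter to the total scatter of y about its mean.

Here R² = 0.8046:
- Explained: 80.46% of the variation in y
- Unexplained (residual): 100% − 80.46% = 19.54%
- Rule of thumb (below 0.3 weak; 0.3 to below 0.7 moderate; 0.7 and above strong) → strong

Equivalently, for simple linear regression R² = r², so |r| = √0.8046 ≈ 0.8970.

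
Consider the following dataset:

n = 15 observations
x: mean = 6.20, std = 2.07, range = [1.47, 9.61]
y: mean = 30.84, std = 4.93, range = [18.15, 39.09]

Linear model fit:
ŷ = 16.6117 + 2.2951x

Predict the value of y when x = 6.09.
ŷ = 30.5889

To predict y for x = 6.09, substitute into the regression equation:

ŷ = 16.6117 + 2.2951 × 6.09
ŷ = 16.6117 + 13.9772
ŷ = 30.5889

This is the fitted mean response at that x — an individual observation would come with a wider prediction interval.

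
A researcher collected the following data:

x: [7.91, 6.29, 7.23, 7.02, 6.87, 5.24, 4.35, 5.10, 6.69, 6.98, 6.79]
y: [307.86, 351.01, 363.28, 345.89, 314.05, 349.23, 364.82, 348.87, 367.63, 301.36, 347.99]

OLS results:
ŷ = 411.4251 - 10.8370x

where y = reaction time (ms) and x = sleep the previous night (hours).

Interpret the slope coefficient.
On average, reaction time is about 10.8370 ms lower for every extra hour of sleep.

The slope coefficient β₁ = -10.8370 represents the marginal effect of sleep on reaction time.

Interpretation:
- Sleep up by 1 hour → predicted reaction time decreases by 10.8370 ms
- This is a linear approximation: the same per-unit change is assumed across the whole observed x range
- The slope describes association in these data, not necessarily a causal effect

The intercept β₀ = 411.4251 is the predicted reaction time when sleep = 0; since the smallest observed x is 4.35, this is an extrapolation and mainly anchors the line.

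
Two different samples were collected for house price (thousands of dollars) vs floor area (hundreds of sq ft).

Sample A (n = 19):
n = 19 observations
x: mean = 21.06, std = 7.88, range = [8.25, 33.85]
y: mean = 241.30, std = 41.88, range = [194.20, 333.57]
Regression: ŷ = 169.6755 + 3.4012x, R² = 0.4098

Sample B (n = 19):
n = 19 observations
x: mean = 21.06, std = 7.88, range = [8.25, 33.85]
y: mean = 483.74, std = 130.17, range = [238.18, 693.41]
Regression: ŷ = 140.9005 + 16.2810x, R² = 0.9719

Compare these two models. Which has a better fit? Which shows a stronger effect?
Model B has the better fit (R² = 0.9719 vs 0.4098). Model B shows the stronger effect (|β₁| = 16.2810 vs 3.4012).

Model Comparison:

Goodness of fit (R²):
- Model A: R² = 0.4098 → 40.98% of variance in house price explained
- Model B: R² = 0.9719 → 97.19% of variance in house price explained
- 0.9719 > 0.4098 → Model B has the better fit

Which has the larger per-hundred sq ft effect? (|β₁|)
- Model A: β₁ = 3.4012 → predicted house price rises 3.4012 thousand dollars per additional hundred sq ft of floor area
- Model B: β₁ = 16.2810 → predicted house price rises 16.2810 thousand dollars per additional hundred sq ft of floor area
- |3.4012| < |16.2810| → Model B shows the stronger marginal effect

Notes:
- A steeper slope doesn't make a better model if the scatter around the line is large.
- R² measures how tightly points cluster around the line; β₁ measures how steep the line is — they answer different questions.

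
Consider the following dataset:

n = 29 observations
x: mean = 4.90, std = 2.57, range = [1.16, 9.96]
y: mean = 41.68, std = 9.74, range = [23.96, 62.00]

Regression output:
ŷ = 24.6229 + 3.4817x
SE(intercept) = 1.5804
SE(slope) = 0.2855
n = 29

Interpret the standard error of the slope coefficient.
SE(slope) = 0.2855 measures the uncertainty in the estimated slope. The coefficient is estimated precisely (SE/|β̂₁| = 8.2%).

What SE measures:
- The standard error quantifies the sampling variability of the coefficient estimate
- It is the estimated standard deviation of β̂₁ across hypothetical repeated samples of the same size
- Smaller SE → more precise estimate

Relative precision:
- SE / |β̂₁| = 0.2855 / 3.4817 = 8.2%
- Rule of thumb (under 20%: precise; 20% to under 50%: moderately precise; 50% or more: imprecise) → precise

Rough 95% range (±2 SE): 3.4817 ± 0.5710 → (2.9107, 4.0527).

What drives SE(β̂₁): wider spread of x values → smaller SE; more residual scatter → larger SE; larger n (here n = 29) → smaller SE.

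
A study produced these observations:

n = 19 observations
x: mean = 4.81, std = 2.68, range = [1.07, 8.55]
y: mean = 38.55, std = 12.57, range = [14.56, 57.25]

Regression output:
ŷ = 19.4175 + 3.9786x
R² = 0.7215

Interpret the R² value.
About 72.15% of the variability in y is accounted for by the regression on x (R² = 0.7215) — a strong linear fit.

R² (coefficient of determination) measures the proportion of variance in y explained by the regression model.

Here R² = 0.7215:
- Explained: 72.15% of the variation in y
- Unexplained (residual): 100% − 72.15% = 27.85%
- Rule of thumb (below 0.3 weak; 0.3 to below 0.7 moderate; 0.7 and above strong) → strong

Calculation: R² = 1 − (SS_res / SS_tot), where SS_res is the sum of squared residuals and SS_tot the total sum of squares.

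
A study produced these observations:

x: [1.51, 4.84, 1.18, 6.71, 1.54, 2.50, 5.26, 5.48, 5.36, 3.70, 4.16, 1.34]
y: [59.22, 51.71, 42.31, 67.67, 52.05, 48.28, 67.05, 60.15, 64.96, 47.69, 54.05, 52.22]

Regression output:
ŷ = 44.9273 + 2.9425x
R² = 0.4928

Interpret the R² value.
The model explains 49.28% of the variance in y (R² = 0.4928), leaving 50.72% unexplained; the fit is moderate.

The coefficient of determination R² is the fraction of the total variation in y that the fitted line accounts for.

Here R² = 0.4928:
- Explained: 49.28% of the variation in y
- Unexplained (residual): 100% − 49.28% = 50.72%
- Rule of thumb (below 0.3 weak; 0.3 to below 0.7 moderate; 0.7 and above strong) → moderate

Note: R² never decreases when predictors are added, so it should not be used alone to compare models of different size.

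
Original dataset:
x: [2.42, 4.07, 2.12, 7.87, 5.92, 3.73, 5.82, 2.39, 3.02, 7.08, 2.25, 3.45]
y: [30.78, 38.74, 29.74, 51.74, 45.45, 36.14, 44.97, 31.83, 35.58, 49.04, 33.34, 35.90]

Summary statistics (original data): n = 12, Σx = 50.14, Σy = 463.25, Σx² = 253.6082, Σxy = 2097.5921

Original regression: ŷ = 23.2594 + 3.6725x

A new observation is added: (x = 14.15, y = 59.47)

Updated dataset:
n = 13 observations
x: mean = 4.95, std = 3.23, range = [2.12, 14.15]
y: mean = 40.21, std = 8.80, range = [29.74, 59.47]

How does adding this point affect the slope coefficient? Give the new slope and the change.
New slope β₁ = 2.6053 versus 3.6725 before: a change of -1.0672 (-29.1%).

The new point has HIGH LEVERAGE: x = 14.15 is far from the original mean x̄ = 50.14/12 ≈ 4.18 (original range [2.12, 7.87]).

Step 1: Update the sums with the new point (n goes from 12 to 13)
Σx  = 50.14 + 14.15 = 64.29
Σy  = 463.25 + 59.47 = 522.72
Σx² = 253.6082 + 14.15² = 253.6082 + 200.2225 = 453.8307
Σxy = 2097.5921 + 14.15×59.47 = 2097.5921 + 841.5005 = 2939.0926

Step 2: Recompute the slope with b₁ = (nΣxy − ΣxΣy) / (nΣx² − (Σx)²)
Numerator   = 13×2939.0926 − 64.29×522.72 = 38208.2038 − 33605.6688 = 4602.5350
Denominator = 13×453.8307 − 64.29² = 5899.7991 − 4133.2041 = 1766.5950
b₁(new) = 4602.5350 / 1766.5950 = 2.6053

(Same formula on the original sums: (12×2097.5921 − 50.14×463.25) / (12×253.6082 − 50.14²) = 1943.7502 / 529.2788 = 3.6725, matching the given fit.)

Step 3: Change in slope
Δβ₁ = 2.6053 − 3.6725 = -1.0672
Relative change = -1.0672 / 3.6725 × 100% = -29.1%
→ the slope decreases when the point is added.

Because the point sits below the extension of the original line at a high-leverage x, it tilts the fit down.
In practice: examine leverage (hᵢ) and Cook's distance rather than deleting it automatically.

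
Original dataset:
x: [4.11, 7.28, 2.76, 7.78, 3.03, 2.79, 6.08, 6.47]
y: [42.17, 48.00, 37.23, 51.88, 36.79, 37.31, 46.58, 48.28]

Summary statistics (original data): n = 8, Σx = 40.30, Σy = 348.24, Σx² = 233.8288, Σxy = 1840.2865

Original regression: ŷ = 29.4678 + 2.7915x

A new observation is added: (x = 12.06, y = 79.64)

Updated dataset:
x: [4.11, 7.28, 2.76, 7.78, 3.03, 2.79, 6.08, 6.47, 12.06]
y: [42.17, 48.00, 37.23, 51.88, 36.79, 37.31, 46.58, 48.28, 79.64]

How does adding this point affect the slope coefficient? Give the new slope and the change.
Adding the point moves β₁ from 2.7915 to 4.1717, i.e. it increases by 1.3802 (+49.4%).

The new point has HIGH LEVERAGE: x = 12.06 is far from the original mean x̄ = 40.30/8 ≈ 5.04 (original range [2.76, 7.78]).

Step 1: Update the sums with the new point (n goes from 8 to 9)
Σx  = 40.30 + 12.06 = 52.36
Σy  = 348.24 + 79.64 = 427.88
Σx² = 233.8288 + 12.06² = 233.8288 + 145.4436 = 379.2724
Σxy = 1840.2865 + 12.06×79.64 = 1840.2865 + 960.4584 = 2800.7449

Step 2: Recompute the slope with b₁ = (nΣxy − ΣxΣy) / (nΣx² − (Σx)²)
Numerator   = 9×2800.7449 − 52.36×427.88 = 25206.7041 − 22403.7968 = 2802.9073
Denominator = 9×379.2724 − 52.36² = 3413.4516 − 2741.5696 = 671.8820
b₁(new) = 2802.9073 / 671.8820 = 4.1717

(Same formula on the original sums: (8×1840.2865 − 40.30×348.24) / (8×233.8288 − 40.30²) = 688.2200 / 246.5404 = 2.7915, matching the given fit.)

Step 3: Change in slope
Δβ₁ = 4.1717 − 2.7915 = +1.3802
Relative change = +1.3802 / 2.7915 × 100% = +49.4%
→ the slope increases when the point is added.

A high-leverage point only changes the slope if it is off the original line; here y = 79.64 is above the original trend, so the slope increases.
In practice: check such a point for data-entry or measurement error.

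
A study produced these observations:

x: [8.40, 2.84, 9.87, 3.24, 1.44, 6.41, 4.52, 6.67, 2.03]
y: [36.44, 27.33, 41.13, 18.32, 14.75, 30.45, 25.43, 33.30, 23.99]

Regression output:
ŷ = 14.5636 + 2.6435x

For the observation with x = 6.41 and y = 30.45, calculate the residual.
Residual = -1.0584

The residual is the difference between the actual value and the predicted value:

Residual = y - ŷ

Step 1: Calculate predicted value
ŷ = 14.5636 + 2.6435 × 6.41
ŷ = 31.5084

Step 2: Calculate residual
Residual = 30.45 - 31.5084
Residual = -1.0584

The residual is negative, so the observed y = 30.45 sits below the regression line (the line overestimates it by 1.0584).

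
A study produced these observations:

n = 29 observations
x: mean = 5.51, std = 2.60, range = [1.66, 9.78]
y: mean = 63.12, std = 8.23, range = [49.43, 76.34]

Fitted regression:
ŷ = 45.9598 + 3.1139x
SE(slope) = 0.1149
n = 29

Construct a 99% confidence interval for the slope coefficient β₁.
The 99% CI for β₁ is (2.7955, 3.4323)

Confidence interval for the slope:

The 99% CI for β₁ is: β̂₁ ± t*(α/2, n-2) × SE(β̂₁)

Step 1: Find critical t-value
- Confidence level = 0.99
- Degrees of freedom = n - 2 = 29 - 2 = 27
- t*(α/2, 27) = 2.7707

Step 2: Calculate margin of error
Margin = 2.7707 × 0.1149 = 0.3184

Step 3: Construct interval
CI = 3.1139 ± 0.3184
CI = (2.7955, 3.4323)

Interpretation: intervals built this way capture the true β₁ in 99% of repeated samples; here the plausible range for the per-unit effect of x on y is 2.7955 to 3.4323.
The interval does not include 0, suggesting a significant linear relationship.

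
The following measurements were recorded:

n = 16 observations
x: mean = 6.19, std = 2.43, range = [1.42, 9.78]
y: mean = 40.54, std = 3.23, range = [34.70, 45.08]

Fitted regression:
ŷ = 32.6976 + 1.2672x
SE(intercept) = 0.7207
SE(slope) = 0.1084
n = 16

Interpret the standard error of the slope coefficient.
SE(β̂₁) = 0.1084 is the estimated standard deviation of the slope estimate across repeated samples; relative to β̂₁ = 1.2672 that is 8.6%, a precise estimate.

SE(β̂₁) = 0.1084 says: if we drew many samples of n = 16 from the same population and refit each time, the fitted slopes would scatter with a standard deviation of roughly 0.1084 around the true β₁.

Relative precision:
- SE / |β̂₁| = 0.1084 / 1.2672 = 8.6%
- Rule of thumb (under 20%: precise; 20% to under 50%: moderately precise; 50% or more: imprecise) → precise

Link to interval estimation: a confidence interval for β₁ is β̂₁ ± t* × 0.1084, so SE sets the half-width per unit of t*.

What drives SE(β̂₁): wider spread of x values → smaller SE; more residual scatter → larger SE.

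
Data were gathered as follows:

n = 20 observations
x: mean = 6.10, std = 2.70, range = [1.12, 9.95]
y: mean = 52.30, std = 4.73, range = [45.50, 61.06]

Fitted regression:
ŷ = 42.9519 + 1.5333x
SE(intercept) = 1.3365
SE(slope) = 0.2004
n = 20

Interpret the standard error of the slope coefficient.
SE(slope) = 0.2004 measures the uncertainty in the estimated slope. The coefficient is estimated precisely (SE/|β̂₁| = 13.1%).

SE(β̂₁) = 0.2004 says: if we drew many samples of n = 20 from the same population and refit each time, the fitted slopes would scatter with a standard deviation of roughly 0.2004 around the true β₁.

Relative precision:
- SE / |β̂₁| = 0.2004 / 1.5333 = 13.1%
- Rule of thumb (under 20%: precise; 20% to under 50%: moderately precise; 50% or more: imprecise) → precise

Rough 95% range (±2 SE): 1.5333 ± 0.4008 → (1.1325, 1.9341).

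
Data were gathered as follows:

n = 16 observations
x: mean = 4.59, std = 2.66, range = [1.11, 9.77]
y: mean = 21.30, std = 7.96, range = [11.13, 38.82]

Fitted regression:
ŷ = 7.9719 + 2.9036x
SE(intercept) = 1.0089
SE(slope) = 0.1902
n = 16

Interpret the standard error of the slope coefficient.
SE(β̂₁) = 0.1902 is the estimated standard deviation of the slope estimate across repeated samples; relative to β̂₁ = 2.9036 that is 6.6%, a precise estimate.

SE(β̂₁) = 0.1902 says: if we drew many samples of n = 16 from the same population and refit each time, the fitted slopes would scatter with a standard deviation of roughly 0.1902 around the true β₁.

Relative precision:
- SE / |β̂₁| = 0.1902 / 2.9036 = 6.6%
- Rule of thumb (under 20%: precise; 20% to under 50%: moderately precise; 50% or more: imprecise) → precise

Rough 95% range (±2 SE): 2.9036 ± 0.3804 → (2.5232, 3.2840).

What drives SE(β̂₁): more residual scatter → larger SE.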